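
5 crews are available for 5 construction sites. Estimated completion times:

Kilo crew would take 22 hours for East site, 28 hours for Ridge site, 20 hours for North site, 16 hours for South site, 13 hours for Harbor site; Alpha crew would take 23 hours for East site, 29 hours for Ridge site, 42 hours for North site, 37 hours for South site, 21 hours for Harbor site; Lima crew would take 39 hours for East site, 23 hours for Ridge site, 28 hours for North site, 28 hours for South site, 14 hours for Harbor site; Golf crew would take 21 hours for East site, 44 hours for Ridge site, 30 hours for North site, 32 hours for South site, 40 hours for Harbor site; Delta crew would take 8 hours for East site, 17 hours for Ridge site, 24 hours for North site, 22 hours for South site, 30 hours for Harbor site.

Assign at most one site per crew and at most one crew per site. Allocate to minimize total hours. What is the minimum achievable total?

Optimal: Kilo crew→South site (16 hours), Alpha crew→Ridge site (29 hours), Lima crew→Harbor site (14 hours), Golf crew→North site (30 hours), Delta crew→East site (8 hours) — total 16+29+14+30+8 = 97 hours.
Row-greedy (each crew in turn takes its cheapest remaining site) gives 111 hours, worse by 14.

Min total: 97 hours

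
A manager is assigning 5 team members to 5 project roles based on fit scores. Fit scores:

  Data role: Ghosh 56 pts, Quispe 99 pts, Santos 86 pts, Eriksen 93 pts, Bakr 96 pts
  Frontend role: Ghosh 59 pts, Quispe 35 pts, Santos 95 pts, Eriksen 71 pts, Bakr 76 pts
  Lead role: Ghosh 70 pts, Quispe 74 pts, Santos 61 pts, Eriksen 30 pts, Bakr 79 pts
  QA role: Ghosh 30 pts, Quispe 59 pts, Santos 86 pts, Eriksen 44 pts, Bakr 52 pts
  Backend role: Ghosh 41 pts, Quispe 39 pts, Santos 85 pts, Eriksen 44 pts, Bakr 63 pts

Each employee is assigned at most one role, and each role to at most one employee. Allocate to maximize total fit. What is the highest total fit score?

Maximum total: 389 pts

Optimal: Ghosh→Lead role (70 pts), Quispe→Data role (99 pts), Santos→QA role (86 pts), Eriksen→Frontend role (71 pts), Bakr→Backend role (63 pts) — total 70+99+86+71+63 = 389 pts.
Column-greedy (each role in turn goes to its best remaining employee) gives 358 pts, worse by 31.
Swapping Santos↔Eriksen (Santos→Frontend role 95 pts, Eriksen→QA role 44 pts) loses 18.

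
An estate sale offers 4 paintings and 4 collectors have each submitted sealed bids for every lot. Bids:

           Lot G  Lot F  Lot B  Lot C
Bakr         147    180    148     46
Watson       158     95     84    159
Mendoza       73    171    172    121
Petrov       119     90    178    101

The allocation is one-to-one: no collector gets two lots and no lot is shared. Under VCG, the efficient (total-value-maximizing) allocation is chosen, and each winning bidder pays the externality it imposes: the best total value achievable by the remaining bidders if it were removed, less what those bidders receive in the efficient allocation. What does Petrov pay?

Petrov pays $34.

Efficient allocation: Bakr→Lot G ($147), Watson→Lot C ($159), Mendoza→Lot F ($171), Petrov→Lot B ($178); total welfare W = $655.
Petrov receives Lot B at value $178, so the others get W − 178 = $477.
Without Petrov: best allocation of the remaining 3 bidders over all 4 lots is Bakr→Lot F ($180), Watson→Lot C ($159), Mendoza→Lot B ($172), total $511.
VCG payment = (others' best without Petrov) − (others' welfare with Petrov) = 511 − 477 = $34.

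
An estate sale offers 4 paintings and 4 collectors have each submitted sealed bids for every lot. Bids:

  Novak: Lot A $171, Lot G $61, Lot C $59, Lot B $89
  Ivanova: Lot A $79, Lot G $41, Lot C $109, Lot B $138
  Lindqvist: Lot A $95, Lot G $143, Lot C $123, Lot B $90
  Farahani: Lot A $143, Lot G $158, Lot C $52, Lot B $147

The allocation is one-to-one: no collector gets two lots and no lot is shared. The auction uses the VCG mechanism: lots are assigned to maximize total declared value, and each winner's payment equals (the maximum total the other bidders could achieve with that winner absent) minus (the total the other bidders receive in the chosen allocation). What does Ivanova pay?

Efficient allocation: Novak→Lot A ($171), Ivanova→Lot B ($138), Lindqvist→Lot C ($123), Farahani→Lot G ($158); total welfare W = $590.
Ivanova receives Lot B at value $138, so the others get W − 138 = $452.
Without Ivanova: best allocation of the remaining 3 bidders over all 4 lots is Novak→Lot A ($171), Lindqvist→Lot G ($143), Farahani→Lot B ($147), total $461.
VCG payment = (others' best without Ivanova) − (others' welfare with Ivanova) = 461 − 452 = $9.

Ivanova pays $9.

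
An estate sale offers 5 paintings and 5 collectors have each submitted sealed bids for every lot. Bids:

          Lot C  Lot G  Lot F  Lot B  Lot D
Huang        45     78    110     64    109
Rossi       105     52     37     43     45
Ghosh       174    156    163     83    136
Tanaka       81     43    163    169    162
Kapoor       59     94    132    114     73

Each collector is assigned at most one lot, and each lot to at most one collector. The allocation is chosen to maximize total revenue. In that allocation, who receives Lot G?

Optimal: Huang→Lot D ($109), Rossi→Lot C ($105), Ghosh→Lot G ($156), Tanaka→Lot B ($169), Kapoor→Lot F ($132) — total 109+105+156+169+132 = $671.
Max-entry greedy (repeatedly take the single best remaining cell) gives $636, worse by 35.
Swapping Kapoor↔Ghosh (Kapoor→Lot G $94, Ghosh→Lot F $163) loses 31.
Every other assignment is strictly worse.
Ghosh's own top lot is Lot C ($174), but forcing Ghosh→Lot C and reassigning the rest optimally gives only $636 — worse by 35.

Ghosh receives Lot G.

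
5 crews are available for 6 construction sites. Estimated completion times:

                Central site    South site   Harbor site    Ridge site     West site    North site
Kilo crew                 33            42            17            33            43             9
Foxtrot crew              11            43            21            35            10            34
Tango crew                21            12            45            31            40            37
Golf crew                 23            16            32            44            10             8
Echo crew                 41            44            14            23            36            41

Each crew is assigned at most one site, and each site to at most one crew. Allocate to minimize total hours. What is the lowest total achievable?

Optimal: Kilo crew→North site (9 hours), Foxtrot crew→Central site (11 hours), Tango crew→South site (12 hours), Golf crew→West site (10 hours), Echo crew→Harbor site (14 hours) — total 9+11+12+10+14 = 56 hours.
Min-entry greedy (repeatedly take the single cheapest remaining cell) gives 77 hours, worse by 21.
No other one-to-one assignment undercuts 56 hours.

Min total: 56 hours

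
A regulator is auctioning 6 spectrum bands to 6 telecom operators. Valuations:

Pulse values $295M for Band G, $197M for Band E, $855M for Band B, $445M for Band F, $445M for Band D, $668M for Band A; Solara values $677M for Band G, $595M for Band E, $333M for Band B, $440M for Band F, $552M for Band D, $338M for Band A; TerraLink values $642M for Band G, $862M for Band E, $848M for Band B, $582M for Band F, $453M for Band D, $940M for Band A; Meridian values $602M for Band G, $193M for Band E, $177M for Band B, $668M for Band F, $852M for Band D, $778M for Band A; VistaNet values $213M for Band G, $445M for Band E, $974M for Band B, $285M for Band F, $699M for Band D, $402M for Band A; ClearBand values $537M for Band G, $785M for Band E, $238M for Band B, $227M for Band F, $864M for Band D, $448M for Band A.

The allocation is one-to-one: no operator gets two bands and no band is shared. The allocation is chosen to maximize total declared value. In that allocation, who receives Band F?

Optimal: Pulse→Band A ($668M), Solara→Band G ($677M), TerraLink→Band E ($862M), Meridian→Band F ($668M), VistaNet→Band B ($974M), ClearBand→Band D ($864M) — total 668+677+862+668+974+864 = $4713M.
Row-greedy (each operator in turn takes its best remaining band) gives $3996M, worse by 717.
Swapping VistaNet↔Pulse (VistaNet→Band A $402M, Pulse→Band B $855M) loses 385.
Every other assignment is strictly worse.
Meridian's own top band is Band D ($852M), but forcing Meridian→Band D and reassigning the rest optimally gives only $4673M — worse by 40.

Meridian receives Band F.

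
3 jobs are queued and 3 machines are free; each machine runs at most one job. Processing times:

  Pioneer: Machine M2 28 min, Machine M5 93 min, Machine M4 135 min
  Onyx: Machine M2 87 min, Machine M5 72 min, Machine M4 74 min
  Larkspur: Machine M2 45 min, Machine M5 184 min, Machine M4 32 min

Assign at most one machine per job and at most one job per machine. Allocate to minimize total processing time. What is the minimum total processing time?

This is the linear assignment problem.
Optimal: Pioneer→Machine M2 (28 min), Onyx→Machine M5 (72 min), Larkspur→Machine M4 (32 min) — total 28+72+32 = 132 min.

Minimum total: 132 min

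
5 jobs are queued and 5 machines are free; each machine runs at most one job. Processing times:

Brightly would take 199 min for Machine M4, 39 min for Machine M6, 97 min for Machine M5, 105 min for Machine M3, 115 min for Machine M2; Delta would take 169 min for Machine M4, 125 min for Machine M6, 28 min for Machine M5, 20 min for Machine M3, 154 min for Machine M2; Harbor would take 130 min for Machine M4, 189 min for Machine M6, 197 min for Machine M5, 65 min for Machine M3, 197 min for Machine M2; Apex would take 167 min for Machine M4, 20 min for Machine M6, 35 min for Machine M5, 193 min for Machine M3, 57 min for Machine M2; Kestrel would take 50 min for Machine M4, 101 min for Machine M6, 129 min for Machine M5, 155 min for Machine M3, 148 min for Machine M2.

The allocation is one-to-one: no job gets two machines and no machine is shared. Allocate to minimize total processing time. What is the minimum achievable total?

Optimal: Brightly→Machine M6 (39 min), Delta→Machine M5 (28 min), Harbor→Machine M3 (65 min), Apex→Machine M2 (57 min), Kestrel→Machine M4 (50 min) — total 39+28+65+57+50 = 239 min.
Min-entry greedy (repeatedly take the single cheapest remaining cell) gives 384 min, worse by 145.
Next-best assignment: Brightly→Machine M2, Delta→Machine M5, Harbor→Machine M3, Apex→Machine M6, Kestrel→Machine M4 = 278 min.

Min total: 239 min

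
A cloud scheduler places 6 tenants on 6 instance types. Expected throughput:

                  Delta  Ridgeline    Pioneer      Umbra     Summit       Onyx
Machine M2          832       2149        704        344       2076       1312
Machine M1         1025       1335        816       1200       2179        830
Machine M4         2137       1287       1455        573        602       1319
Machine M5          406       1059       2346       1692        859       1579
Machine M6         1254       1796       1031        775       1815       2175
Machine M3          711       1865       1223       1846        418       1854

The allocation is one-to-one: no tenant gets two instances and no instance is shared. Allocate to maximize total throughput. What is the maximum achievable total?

Max total: 12832 ops/s

This is the linear assignment problem.
Optimal: Delta→Machine M4 (2137 ops/s), Ridgeline→Machine M2 (2149 ops/s), Pioneer→Machine M5 (2346 ops/s), Umbra→Machine M3 (1846 ops/s), Summit→Machine M1 (2179 ops/s), Onyx→Machine M6 (2175 ops/s) — total 2137+2149+2346+1846+2179+2175 = 12832 ops/s.
Next-best assignment: Delta→Machine M4, Ridgeline→Machine M1, Pioneer→Machine M5, Umbra→Machine M3, Summit→Machine M2, Onyx→Machine M6 = 11915 ops/s.
Swapping Summit↔Delta (Summit→Machine M4 602 ops/s, Delta→Machine M1 1025 ops/s) loses 2689.
No other one-to-one assignment exceeds 12832 ops/s.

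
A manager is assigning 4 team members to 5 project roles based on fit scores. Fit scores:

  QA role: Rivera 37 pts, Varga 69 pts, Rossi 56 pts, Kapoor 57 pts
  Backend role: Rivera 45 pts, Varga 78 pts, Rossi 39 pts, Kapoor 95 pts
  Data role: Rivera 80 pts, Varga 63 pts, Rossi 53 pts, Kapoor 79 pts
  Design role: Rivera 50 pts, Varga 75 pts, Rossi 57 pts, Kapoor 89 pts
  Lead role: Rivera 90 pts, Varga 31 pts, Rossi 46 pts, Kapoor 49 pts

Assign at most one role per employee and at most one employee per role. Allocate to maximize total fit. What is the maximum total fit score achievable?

Optimal: Rivera→Lead role (90 pts), Varga→Design role (75 pts), Rossi→QA role (56 pts), Kapoor→Backend role (95 pts) — total 90+75+56+95 = 316 pts.
Swapping Rivera↔Rossi (Rivera→QA role 37 pts, Rossi→Lead role 46 pts) loses 63.
Every other assignment is strictly worse.

Maximum total: 316 pts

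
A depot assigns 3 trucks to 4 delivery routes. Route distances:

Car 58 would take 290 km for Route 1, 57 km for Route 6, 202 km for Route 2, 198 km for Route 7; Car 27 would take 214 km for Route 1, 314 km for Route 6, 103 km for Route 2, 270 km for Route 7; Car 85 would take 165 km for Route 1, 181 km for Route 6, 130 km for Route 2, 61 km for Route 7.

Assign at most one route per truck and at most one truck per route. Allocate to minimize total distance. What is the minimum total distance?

Minimum total: 221 km

This is the linear assignment problem.
Optimal: Car 58→Route 6 (57 km), Car 27→Route 2 (103 km), Car 85→Route 7 (61 km) — total 57+103+61 = 221 km.
Column-greedy (each route in turn goes to its cheapest remaining truck) gives 325 km, worse by 104.
Swapping Car 58↔Car 85 (Car 58→Route 7 198 km, Car 85→Route 6 181 km) adds 261.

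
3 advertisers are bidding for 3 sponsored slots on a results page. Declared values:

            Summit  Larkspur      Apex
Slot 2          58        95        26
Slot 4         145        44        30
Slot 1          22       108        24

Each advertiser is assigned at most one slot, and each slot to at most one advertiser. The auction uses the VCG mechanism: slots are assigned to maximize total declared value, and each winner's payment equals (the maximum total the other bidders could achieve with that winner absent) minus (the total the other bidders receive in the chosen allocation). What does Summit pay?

Summit pays $4.

Efficient allocation: Summit→Slot 4 ($145), Larkspur→Slot 1 ($108), Apex→Slot 2 ($26); total welfare W = $279.
Summit receives Slot 4 at value $145, so the others get W − 145 = $134.
Without Summit: best allocation of the remaining 2 bidders over all 3 slots is Larkspur→Slot 1 ($108), Apex→Slot 4 ($30), total $138.
VCG payment = (others' best without Summit) − (others' welfare with Summit) = 138 − 134 = $4.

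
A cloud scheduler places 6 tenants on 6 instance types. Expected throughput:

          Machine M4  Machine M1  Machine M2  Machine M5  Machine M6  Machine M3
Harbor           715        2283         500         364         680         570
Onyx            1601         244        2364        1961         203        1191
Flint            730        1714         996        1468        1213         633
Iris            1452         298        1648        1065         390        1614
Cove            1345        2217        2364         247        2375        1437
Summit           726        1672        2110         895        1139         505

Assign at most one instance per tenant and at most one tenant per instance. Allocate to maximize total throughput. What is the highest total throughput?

This is the linear assignment problem.
Optimal: Harbor→Machine M1 (2283 ops/s), Onyx→Machine M4 (1601 ops/s), Flint→Machine M5 (1468 ops/s), Iris→Machine M3 (1614 ops/s), Cove→Machine M6 (2375 ops/s), Summit→Machine M2 (2110 ops/s) — total 2283+1601+1468+1614+2375+2110 = 11451 ops/s.
Row-greedy (each tenant in turn takes its best remaining instance) gives 10830 ops/s, worse by 621.
Next-best assignment: Harbor→Machine M1, Onyx→Machine M5, Flint→Machine M4, Iris→Machine M3, Cove→Machine M6, Summit→Machine M2 = 11073 ops/s.
Swapping Flint↔Onyx (Flint→Machine M4 730 ops/s, Onyx→Machine M5 1961 ops/s) loses 378.

Maximum total: 11451 ops/s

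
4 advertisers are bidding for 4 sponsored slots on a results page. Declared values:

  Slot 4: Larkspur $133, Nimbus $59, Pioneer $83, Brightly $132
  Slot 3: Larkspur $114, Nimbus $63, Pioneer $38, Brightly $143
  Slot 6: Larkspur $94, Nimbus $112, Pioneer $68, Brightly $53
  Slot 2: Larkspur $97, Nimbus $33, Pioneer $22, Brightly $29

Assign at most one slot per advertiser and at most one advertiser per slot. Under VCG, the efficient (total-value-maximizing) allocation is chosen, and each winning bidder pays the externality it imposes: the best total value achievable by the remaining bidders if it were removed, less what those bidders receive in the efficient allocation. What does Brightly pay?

Brightly pays $17.

Efficient allocation: Larkspur→Slot 2 ($97), Nimbus→Slot 6 ($112), Pioneer→Slot 4 ($83), Brightly→Slot 3 ($143); total welfare W = $435.
Brightly receives Slot 3 at value $143, so the others get W − 143 = $292.
Without Brightly: best allocation of the remaining 3 bidders over all 4 slots is Larkspur→Slot 3 ($114), Nimbus→Slot 6 ($112), Pioneer→Slot 4 ($83), total $309.
VCG payment = (others' best without Brightly) − (others' welfare with Brightly) = 309 − 292 = $17.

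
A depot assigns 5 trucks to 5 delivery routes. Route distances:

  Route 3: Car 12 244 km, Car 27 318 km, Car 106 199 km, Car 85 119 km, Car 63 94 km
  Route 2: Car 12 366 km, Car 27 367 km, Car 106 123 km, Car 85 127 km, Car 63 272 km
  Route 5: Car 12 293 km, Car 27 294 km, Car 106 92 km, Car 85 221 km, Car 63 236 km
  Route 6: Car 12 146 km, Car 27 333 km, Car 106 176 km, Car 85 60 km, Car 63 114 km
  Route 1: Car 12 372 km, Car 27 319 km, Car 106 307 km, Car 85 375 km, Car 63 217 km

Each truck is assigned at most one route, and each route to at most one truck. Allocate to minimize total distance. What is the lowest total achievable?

Min total: 778 km

Optimal: Car 12→Route 6 (146 km), Car 27→Route 1 (319 km), Car 106→Route 5 (92 km), Car 85→Route 2 (127 km), Car 63→Route 3 (94 km) — total 146+319+92+127+94 = 778 km.
Column-greedy (each route in turn goes to its cheapest remaining truck) gives 903 km, worse by 125.
Every other assignment is strictly worse.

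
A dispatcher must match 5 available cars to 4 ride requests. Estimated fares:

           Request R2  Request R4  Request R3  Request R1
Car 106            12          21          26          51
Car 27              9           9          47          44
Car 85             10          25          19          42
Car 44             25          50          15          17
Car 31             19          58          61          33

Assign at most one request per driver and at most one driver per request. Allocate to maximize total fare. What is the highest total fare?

Maximum total: $181

Optimal: Car 44→Request R2 ($25), Car 31→Request R4 ($58), Car 27→Request R3 ($47), Car 106→Request R1 ($51) — total 25+58+47+51 = $181.
Row-greedy (each driver in turn takes its best remaining request) gives $148, worse by 33.
Checked against all permutations: $181 is optimal.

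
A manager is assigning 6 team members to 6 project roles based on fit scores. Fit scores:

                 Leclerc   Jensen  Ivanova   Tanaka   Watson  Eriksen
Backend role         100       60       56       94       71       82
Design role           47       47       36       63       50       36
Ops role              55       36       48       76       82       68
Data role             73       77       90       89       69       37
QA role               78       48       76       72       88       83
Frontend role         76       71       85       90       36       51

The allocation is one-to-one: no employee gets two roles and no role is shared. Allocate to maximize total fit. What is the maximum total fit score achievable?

Optimal: Leclerc→Backend role (100 pts), Jensen→Design role (47 pts), Ivanova→Data role (90 pts), Tanaka→Frontend role (90 pts), Watson→Ops role (82 pts), Eriksen→QA role (83 pts) — total 100+47+90+90+82+83 = 492 pts.
Row-greedy (each employee in turn takes its best remaining role) gives 462 pts, worse by 30.
Swapping Ivanova↔Watson (Ivanova→Ops role 48 pts, Watson→Data role 69 pts) loses 55.

Max total: 492 pts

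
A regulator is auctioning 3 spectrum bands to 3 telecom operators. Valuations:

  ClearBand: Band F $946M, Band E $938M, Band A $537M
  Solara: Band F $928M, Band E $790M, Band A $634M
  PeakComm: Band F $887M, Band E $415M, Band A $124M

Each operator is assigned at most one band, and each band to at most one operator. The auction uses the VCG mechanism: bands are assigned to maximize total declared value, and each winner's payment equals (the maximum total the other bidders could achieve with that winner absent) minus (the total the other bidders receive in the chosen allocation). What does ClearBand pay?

ClearBand pays $156M.

Efficient allocation: ClearBand→Band E ($938M), Solara→Band A ($634M), PeakComm→Band F ($887M); total welfare W = $2459M.
ClearBand receives Band E at value $938M, so the others get W − 938 = $1521M.
Without ClearBand: best allocation of the remaining 2 bidders over all 3 bands is Solara→Band E ($790M), PeakComm→Band F ($887M), total $1677M.
VCG payment = (others' best without ClearBand) − (others' welfare with ClearBand) = 1677 − 1521 = $156M.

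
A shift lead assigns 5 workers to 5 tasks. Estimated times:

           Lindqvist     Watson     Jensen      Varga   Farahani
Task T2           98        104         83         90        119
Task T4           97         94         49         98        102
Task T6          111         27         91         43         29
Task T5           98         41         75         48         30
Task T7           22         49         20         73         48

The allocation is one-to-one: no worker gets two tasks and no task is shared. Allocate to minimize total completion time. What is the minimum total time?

Optimal: Lindqvist→Task T7 (22 min), Watson→Task T6 (27 min), Jensen→Task T4 (49 min), Varga→Task T2 (90 min), Farahani→Task T5 (30 min) — total 22+27+49+90+30 = 218 min.
Min-entry greedy (repeatedly take the single cheapest remaining cell) gives 264 min, worse by 46.

Min total: 218 min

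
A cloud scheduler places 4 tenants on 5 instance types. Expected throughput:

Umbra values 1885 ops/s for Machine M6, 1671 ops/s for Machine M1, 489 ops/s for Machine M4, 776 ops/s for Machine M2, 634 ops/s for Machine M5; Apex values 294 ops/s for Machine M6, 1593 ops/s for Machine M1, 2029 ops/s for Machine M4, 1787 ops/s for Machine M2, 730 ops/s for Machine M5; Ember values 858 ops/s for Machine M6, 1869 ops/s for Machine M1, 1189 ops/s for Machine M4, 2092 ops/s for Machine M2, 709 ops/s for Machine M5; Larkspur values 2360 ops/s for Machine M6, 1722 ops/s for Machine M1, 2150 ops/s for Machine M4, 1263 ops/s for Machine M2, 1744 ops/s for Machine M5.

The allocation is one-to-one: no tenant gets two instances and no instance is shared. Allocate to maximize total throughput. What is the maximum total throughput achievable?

This is the linear assignment problem.
Optimal: Umbra→Machine M1 (1671 ops/s), Apex→Machine M4 (2029 ops/s), Ember→Machine M2 (2092 ops/s), Larkspur→Machine M6 (2360 ops/s) — total 1671+2029+2092+2360 = 8152 ops/s.
Column-greedy (each instance in turn goes to its best remaining tenant) gives 7034 ops/s, worse by 1118.
Swapping Umbra↔Ember (Umbra→Machine M2 776 ops/s, Ember→Machine M1 1869 ops/s) loses 1118.

Max total: 8152 ops/s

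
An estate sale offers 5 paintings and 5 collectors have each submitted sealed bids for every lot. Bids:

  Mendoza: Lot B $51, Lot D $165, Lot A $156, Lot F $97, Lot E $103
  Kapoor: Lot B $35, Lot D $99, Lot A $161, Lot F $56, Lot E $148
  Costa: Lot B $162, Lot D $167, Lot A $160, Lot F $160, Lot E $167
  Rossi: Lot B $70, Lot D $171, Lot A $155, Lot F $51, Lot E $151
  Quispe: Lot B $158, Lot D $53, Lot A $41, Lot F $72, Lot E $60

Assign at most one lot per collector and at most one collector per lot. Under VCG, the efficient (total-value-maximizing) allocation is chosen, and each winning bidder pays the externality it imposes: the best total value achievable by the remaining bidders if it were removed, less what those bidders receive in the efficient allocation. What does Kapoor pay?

Kapoor pays $18.

Efficient allocation: Mendoza→Lot D ($165), Kapoor→Lot A ($161), Costa→Lot F ($160), Rossi→Lot E ($151), Quispe→Lot B ($158); total welfare W = $795.
Kapoor receives Lot A at value $161, so the others get W − 161 = $634.
Without Kapoor: best allocation of the remaining 4 bidders over all 5 lots is Mendoza→Lot A ($156), Costa→Lot E ($167), Rossi→Lot D ($171), Quispe→Lot B ($158), total $652.
VCG payment = (others' best without Kapoor) − (others' welfare with Kapoor) = 652 − 634 = $18.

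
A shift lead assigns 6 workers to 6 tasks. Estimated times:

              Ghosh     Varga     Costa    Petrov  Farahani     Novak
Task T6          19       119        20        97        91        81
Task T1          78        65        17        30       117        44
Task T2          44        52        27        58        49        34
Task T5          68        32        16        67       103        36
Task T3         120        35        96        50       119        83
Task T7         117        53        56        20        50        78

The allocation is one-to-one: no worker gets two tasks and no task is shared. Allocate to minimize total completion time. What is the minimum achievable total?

Minimum total: 176 min

This is a one-to-one assignment (minimum-cost bipartite matching).
Optimal: Ghosh→Task T6 (19 min), Varga→Task T3 (35 min), Costa→Task T1 (17 min), Petrov→Task T7 (20 min), Farahani→Task T2 (49 min), Novak→Task T5 (36 min) — total 19+35+17+20+49+36 = 176 min.
Every other assignment is strictly worse.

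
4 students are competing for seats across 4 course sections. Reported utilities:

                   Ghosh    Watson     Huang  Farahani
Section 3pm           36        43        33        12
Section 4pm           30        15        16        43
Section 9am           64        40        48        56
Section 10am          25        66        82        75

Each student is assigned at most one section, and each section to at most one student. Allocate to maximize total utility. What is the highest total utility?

Maximum total: 232 points

Treat this as an assignment problem: match each student to one section.
Optimal: Ghosh→Section 9am (64 points), Watson→Section 3pm (43 points), Huang→Section 10am (82 points), Farahani→Section 4pm (43 points) — total 64+43+82+43 = 232 points.
Row-greedy (each student in turn takes its best remaining section) gives 206 points, worse by 26.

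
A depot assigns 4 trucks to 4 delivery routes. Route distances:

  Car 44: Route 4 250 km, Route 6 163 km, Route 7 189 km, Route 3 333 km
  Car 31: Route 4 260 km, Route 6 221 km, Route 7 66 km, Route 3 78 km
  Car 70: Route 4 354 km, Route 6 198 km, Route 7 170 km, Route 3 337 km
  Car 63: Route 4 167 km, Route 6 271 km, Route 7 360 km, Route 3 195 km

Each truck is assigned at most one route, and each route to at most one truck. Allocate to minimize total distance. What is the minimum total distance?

Minimum total: 578 km

Optimal: Car 44→Route 6 (163 km), Car 31→Route 3 (78 km), Car 70→Route 7 (170 km), Car 63→Route 4 (167 km) — total 163+78+170+167 = 578 km.
Column-greedy (each route in turn goes to its cheapest remaining truck) gives 733 km, worse by 155.
Next-best assignment: Car 44→Route 7, Car 31→Route 3, Car 70→Route 6, Car 63→Route 4 = 632 km.
Swapping Car 31↔Car 63 (Car 31→Route 4 260 km, Car 63→Route 3 195 km) adds 210.
Every other assignment is strictly worse.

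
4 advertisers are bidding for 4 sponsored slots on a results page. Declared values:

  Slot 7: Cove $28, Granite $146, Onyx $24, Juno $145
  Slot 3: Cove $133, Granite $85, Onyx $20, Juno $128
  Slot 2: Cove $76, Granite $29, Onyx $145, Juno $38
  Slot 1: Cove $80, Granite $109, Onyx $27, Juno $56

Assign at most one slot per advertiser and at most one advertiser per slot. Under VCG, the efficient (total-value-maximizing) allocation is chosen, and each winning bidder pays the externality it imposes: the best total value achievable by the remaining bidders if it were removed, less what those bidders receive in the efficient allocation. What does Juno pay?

Juno pays $37.

Efficient allocation: Cove→Slot 3 ($133), Granite→Slot 1 ($109), Onyx→Slot 2 ($145), Juno→Slot 7 ($145); total welfare W = $532.
Juno receives Slot 7 at value $145, so the others get W − 145 = $387.
Without Juno: best allocation of the remaining 3 bidders over all 4 slots is Cove→Slot 3 ($133), Granite→Slot 7 ($146), Onyx→Slot 2 ($145), total $424.
VCG payment = (others' best without Juno) − (others' welfare with Juno) = 424 − 387 = $37.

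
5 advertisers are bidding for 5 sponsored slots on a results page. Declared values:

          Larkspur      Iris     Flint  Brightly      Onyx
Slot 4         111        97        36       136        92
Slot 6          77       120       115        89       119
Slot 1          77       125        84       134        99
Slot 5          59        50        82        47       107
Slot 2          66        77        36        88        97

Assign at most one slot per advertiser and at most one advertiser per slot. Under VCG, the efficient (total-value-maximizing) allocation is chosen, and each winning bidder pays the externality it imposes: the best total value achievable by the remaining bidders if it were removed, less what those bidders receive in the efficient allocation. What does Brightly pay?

Efficient allocation: Larkspur→Slot 2 ($66), Iris→Slot 1 ($125), Flint→Slot 6 ($115), Brightly→Slot 4 ($136), Onyx→Slot 5 ($107); total welfare W = $549.
Brightly receives Slot 4 at value $136, so the others get W − 136 = $413.
Without Brightly: best allocation of the remaining 4 bidders over all 5 slots is Larkspur→Slot 4 ($111), Iris→Slot 1 ($125), Flint→Slot 6 ($115), Onyx→Slot 5 ($107), total $458.
VCG payment = (others' best without Brightly) − (others' welfare with Brightly) = 458 − 413 = $45.

Brightly pays $45.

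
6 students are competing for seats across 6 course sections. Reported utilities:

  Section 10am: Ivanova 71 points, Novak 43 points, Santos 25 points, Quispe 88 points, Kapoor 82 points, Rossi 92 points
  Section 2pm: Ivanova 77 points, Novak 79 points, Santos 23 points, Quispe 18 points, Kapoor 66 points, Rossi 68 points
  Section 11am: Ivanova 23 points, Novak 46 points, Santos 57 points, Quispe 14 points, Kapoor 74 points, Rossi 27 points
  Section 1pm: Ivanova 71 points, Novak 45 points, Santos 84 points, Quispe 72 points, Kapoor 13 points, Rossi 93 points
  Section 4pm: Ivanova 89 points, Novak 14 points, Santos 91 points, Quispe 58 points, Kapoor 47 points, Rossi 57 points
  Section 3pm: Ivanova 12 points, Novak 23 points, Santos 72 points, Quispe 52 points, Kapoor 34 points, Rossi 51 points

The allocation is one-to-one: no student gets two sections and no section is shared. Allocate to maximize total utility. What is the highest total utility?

Optimal: Ivanova→Section 4pm (89 points), Novak→Section 2pm (79 points), Santos→Section 3pm (72 points), Quispe→Section 10am (88 points), Kapoor→Section 11am (74 points), Rossi→Section 1pm (93 points) — total 89+79+72+88+74+93 = 495 points.
Column-greedy (each section in turn goes to its best remaining student) gives 470 points, worse by 25.
Checked against all permutations: 495 points is optimal.

Max total: 495 points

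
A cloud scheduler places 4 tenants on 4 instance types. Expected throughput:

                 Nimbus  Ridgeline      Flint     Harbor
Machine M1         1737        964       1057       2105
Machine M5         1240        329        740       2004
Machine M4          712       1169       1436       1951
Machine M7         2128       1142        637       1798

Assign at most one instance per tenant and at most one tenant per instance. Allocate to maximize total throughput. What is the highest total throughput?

This is the linear assignment problem.
Optimal: Nimbus→Machine M7 (2128 ops/s), Ridgeline→Machine M1 (964 ops/s), Flint→Machine M4 (1436 ops/s), Harbor→Machine M5 (2004 ops/s) — total 2128+964+1436+2004 = 6532 ops/s.
Column-greedy (each instance in turn goes to its best remaining tenant) gives 5923 ops/s, worse by 609.

Maximum total: 6532 ops/s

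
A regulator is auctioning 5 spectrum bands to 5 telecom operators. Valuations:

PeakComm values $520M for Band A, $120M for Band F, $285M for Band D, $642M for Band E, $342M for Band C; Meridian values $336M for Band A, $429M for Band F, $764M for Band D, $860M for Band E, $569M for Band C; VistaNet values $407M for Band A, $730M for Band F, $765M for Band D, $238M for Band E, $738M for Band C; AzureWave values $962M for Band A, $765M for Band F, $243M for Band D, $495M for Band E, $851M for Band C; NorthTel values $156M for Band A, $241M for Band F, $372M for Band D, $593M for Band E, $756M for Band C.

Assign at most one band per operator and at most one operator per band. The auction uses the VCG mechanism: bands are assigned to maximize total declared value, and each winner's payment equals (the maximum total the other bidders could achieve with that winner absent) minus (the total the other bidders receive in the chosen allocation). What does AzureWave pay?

AzureWave pays $9M.

Efficient allocation: PeakComm→Band E ($642M), Meridian→Band D ($764M), VistaNet→Band F ($730M), AzureWave→Band A ($962M), NorthTel→Band C ($756M); total welfare W = $3854M.
AzureWave receives Band A at value $962M, so the others get W − 962 = $2892M.
Without AzureWave: best allocation of the remaining 4 bidders over all 5 bands is PeakComm→Band A ($520M), Meridian→Band E ($860M), VistaNet→Band D ($765M), NorthTel→Band C ($756M), total $2901M.
VCG payment = (others' best without AzureWave) − (others' welfare with AzureWave) = 2901 − 2892 = $9M.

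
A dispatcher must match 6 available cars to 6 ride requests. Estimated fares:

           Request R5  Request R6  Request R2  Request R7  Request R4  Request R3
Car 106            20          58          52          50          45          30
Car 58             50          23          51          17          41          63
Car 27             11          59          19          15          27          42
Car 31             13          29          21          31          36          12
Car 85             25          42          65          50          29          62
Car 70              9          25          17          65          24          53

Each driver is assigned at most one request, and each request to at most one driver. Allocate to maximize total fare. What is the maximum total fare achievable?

Optimal: Car 106→Request R2 ($52), Car 58→Request R5 ($50), Car 27→Request R6 ($59), Car 31→Request R4 ($36), Car 85→Request R3 ($62), Car 70→Request R7 ($65) — total 52+50+59+36+62+65 = $324.
Column-greedy (each request in turn goes to its best remaining driver) gives $296, worse by 28.

Max total: $324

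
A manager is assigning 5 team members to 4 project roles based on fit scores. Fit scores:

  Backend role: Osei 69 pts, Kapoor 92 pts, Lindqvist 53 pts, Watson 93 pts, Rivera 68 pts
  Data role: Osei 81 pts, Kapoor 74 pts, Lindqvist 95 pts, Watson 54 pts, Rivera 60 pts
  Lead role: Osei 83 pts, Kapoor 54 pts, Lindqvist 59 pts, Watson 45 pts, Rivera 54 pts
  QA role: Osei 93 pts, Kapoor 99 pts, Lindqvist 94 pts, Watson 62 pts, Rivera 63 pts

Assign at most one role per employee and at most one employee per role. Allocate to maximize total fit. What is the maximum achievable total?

Optimal: Watson→Backend role (93 pts), Lindqvist→Data role (95 pts), Osei→Lead role (83 pts), Kapoor→QA role (99 pts) — total 93+95+83+99 = 370 pts.
Row-greedy (each employee in turn takes its best remaining role) gives 325 pts, worse by 45.
Next-best assignment: Rivera→Backend role, Lindqvist→Data role, Osei→Lead role, Kapoor→QA role = 345 pts.
Swapping Osei↔Lindqvist (Osei→Data role 81 pts, Lindqvist→Lead role 59 pts) loses 38.

Maximum total: 370 pts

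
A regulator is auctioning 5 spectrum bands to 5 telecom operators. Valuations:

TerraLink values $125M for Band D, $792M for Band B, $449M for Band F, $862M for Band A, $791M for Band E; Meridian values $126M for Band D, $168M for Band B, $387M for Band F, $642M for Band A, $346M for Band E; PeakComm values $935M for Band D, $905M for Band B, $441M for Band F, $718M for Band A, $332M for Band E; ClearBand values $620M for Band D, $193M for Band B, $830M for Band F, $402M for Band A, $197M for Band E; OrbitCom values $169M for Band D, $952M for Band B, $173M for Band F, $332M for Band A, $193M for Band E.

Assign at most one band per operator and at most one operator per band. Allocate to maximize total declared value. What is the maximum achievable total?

Maximum total: $4150M

Optimal: TerraLink→Band E ($791M), Meridian→Band A ($642M), PeakComm→Band D ($935M), ClearBand→Band F ($830M), OrbitCom→Band B ($952M) — total 791+642+935+830+952 = $4150M.
Row-greedy (each operator in turn takes its best remaining band) gives $3333M, worse by 817.
Swapping TerraLink↔ClearBand (TerraLink→Band F $449M, ClearBand→Band E $197M) loses 975.
Checked against all permutations: $4150M is optimal.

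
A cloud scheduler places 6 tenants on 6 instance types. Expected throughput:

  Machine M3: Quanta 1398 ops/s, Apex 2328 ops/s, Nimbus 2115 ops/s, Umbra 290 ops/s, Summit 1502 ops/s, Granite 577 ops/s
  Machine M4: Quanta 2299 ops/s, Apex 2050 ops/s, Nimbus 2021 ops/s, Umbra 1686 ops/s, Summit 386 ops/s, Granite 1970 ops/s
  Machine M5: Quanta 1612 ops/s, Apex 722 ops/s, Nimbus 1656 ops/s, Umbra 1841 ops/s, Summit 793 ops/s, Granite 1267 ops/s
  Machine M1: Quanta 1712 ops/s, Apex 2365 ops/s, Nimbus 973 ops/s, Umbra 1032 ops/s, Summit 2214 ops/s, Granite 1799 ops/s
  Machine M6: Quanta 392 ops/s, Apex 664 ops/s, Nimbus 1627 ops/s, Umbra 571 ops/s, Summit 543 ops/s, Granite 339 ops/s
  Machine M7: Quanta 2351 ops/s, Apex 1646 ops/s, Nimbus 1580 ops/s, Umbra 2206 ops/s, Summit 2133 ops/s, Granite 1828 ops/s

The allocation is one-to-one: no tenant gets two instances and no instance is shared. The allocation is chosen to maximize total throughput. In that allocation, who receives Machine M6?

This is a one-to-one assignment (maximum-weight bipartite matching).
Optimal: Quanta→Machine M7 (2351 ops/s), Apex→Machine M3 (2328 ops/s), Nimbus→Machine M6 (1627 ops/s), Umbra→Machine M5 (1841 ops/s), Summit→Machine M1 (2214 ops/s), Granite→Machine M4 (1970 ops/s) — total 2351+2328+1627+1841+2214+1970 = 12331 ops/s.
Column-greedy (each instance in turn goes to its best remaining tenant) gives 12137 ops/s, worse by 194.
Swapping Umbra↔Summit (Umbra→Machine M1 1032 ops/s, Summit→Machine M5 793 ops/s) loses 2230.
No other one-to-one assignment exceeds 12331 ops/s.
Nimbus's own top instance is Machine M3 (2115 ops/s), but forcing Nimbus→Machine M3 and reassigning the rest optimally gives only 11185 ops/s — worse by 1146.

Nimbus receives Machine M6.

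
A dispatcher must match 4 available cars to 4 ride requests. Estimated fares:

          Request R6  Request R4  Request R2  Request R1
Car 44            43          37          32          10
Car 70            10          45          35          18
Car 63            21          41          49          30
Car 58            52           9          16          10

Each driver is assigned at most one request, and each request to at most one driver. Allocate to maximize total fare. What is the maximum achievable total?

Treat this as an assignment problem: match each driver to one request.
Optimal: Car 44→Request R2 ($32), Car 70→Request R4 ($45), Car 63→Request R1 ($30), Car 58→Request R6 ($52) — total 32+45+30+52 = $159.
Row-greedy (each driver in turn takes its best remaining request) gives $147, worse by 12.
No other one-to-one assignment exceeds $159.

Max total: $159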